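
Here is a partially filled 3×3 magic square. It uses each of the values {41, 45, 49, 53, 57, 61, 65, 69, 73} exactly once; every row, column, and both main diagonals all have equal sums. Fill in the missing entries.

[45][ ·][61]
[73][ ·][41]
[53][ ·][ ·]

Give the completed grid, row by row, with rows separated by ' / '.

45 65 61 / 73 57 41 / 53 49 69

The 9 entries sum to 513, so each line sums to 513/3 = 171.
Row 1: 45 + 61 + ? = 171, so (1,2) = 65.
Using row 2: 73 + 41 + ? → (2,2) = 171 − 114 = 57.
From column 2, 171 − (65 + 57) gives (3,2) = 49.
Column 3 must total 171; the given cells sum to 102, so (3,3) = 69.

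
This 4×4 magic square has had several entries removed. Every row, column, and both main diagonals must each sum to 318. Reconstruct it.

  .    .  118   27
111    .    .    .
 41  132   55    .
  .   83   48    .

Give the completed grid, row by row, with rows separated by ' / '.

Row 3 needs 318; the known cells sum to 228, so (3,4) = 90.
From column 3, 318 − (118 + 55 + 48) gives (2,3) = 97.
Using anti-diagonal: 27 + 97 + 132 + ? → (4,1) = 318 − 256 = 62.
Row 4 needs 318; the known cells sum to 193, so (4,4) = 125.
The remaining cell in column 1 is (1,1) = 318 − 214 = 104.
The remaining cell in column 4 is (2,4) = 318 − 242 = 76.
The remaining cell in main diagonal is (2,2) = 318 − 284 = 34.
The remaining cell in row 1 is (1,2) = 318 − 249 = 69.

104 69 118 27 / 111 34 97 76 / 41 132 55 90 / 62 83 48 125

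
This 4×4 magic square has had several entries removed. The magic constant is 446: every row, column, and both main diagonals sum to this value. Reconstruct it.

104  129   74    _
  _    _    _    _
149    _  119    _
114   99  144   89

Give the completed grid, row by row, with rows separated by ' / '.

Row 1: 104 + 129 + 74 + ? = 446, so (1,4) = 139.
Column 1: 104 + 149 + 114 + ? = 446, so (2,1) = 79.
Column 3: 74 + 119 + 144 + ? = 446, so (2,3) = 109.
Main diagonal must total 446; the given cells sum to 312, so (2,2) = 134.
Anti-diagonal needs 446; the known cells sum to 362, so (3,2) = 84.
Using row 2: 79 + 134 + 109 + ? → (2,4) = 446 − 322 = 124.
Using row 3: 149 + 84 + 119 + ? → (3,4) = 446 − 352 = 94.

104 129 74 139 / 79 134 109 124 / 149 84 119 94 / 114 99 144 89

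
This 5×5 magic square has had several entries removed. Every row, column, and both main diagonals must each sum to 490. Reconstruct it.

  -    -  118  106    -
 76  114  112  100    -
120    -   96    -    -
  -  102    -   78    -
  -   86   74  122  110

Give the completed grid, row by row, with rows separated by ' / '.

92 80 118 106 94 / 76 114 112 100 88 / 120 108 96 84 82 / 104 102 90 78 116 / 98 86 74 122 110

Row 2 must total 490; the given cells sum to 402, so (2,5) = 88.
The remaining cell in row 5 is (5,1) = 490 − 392 = 98.
From column 3, 490 − (118 + 112 + 96 + 74) gives (4,3) = 90.
Using column 4: 106 + 100 + 78 + 122 + ? → (3,4) = 490 − 406 = 84.
Main diagonal: 114 + 96 + 78 + 110 + ? = 490, so (1,1) = 92.
Using anti-diagonal: 100 + 96 + 102 + 98 + ? → (1,5) = 490 − 396 = 94.
Using row 1: 92 + 118 + 106 + 94 + ? → (1,2) = 490 − 410 = 80.
From column 1, 490 − (92 + 76 + 120 + 98) gives (4,1) = 104.
Column 2 needs 490; the known cells sum to 382, so (3,2) = 108.
Row 3: 120 + 108 + 96 + 84 + ? = 490, so (3,5) = 82.
Using row 4: 104 + 102 + 90 + 78 + ? → (4,5) = 490 − 374 = 116.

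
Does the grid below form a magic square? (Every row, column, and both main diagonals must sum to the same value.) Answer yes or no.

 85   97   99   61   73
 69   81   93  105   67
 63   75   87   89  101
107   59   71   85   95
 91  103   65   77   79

No — main diagonal sums to 417 but row 2 sums to 415.

Row 1: 85 + 97 + 99 + 61 + 73 = 415.
Row 2: 69 + 81 + 93 + 105 + 67 = 415.
Row 3: 63 + 75 + 87 + 89 + 101 = 415.
Row 4: 107 + 59 + 71 + 85 + 95 = 417.
Row 5: 91 + 103 + 65 + 77 + 79 = 415.
Column 1: 85 + 69 + 63 + 107 + 91 = 415.
Column 2: 97 + 81 + 75 + 59 + 103 = 415.
Column 3: 99 + 93 + 87 + 71 + 65 = 415.
Column 4: 61 + 105 + 89 + 85 + 77 = 417.
Column 5: 73 + 67 + 101 + 95 + 79 = 415.
Main diagonal: 85 + 81 + 87 + 85 + 79 = 417.
Anti-diagonal: 73 + 105 + 87 + 59 + 91 = 415.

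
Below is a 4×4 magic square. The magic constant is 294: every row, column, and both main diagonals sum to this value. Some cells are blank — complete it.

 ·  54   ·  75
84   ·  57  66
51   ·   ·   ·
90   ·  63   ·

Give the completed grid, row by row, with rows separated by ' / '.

69 54 96 75 / 84 87 57 66 / 51 72 78 93 / 90 81 63 60

Row 2 must total 294; the given cells sum to 207, so (2,2) = 87.
Column 1 needs 294; the known cells sum to 225, so (1,1) = 69.
Anti-diagonal needs 294; the known cells sum to 222, so (3,2) = 72.
From row 1, 294 − (69 + 54 + 75) gives (1,3) = 96.
From column 2, 294 − (54 + 87 + 72) gives (4,2) = 81.
Column 3 needs 294; the known cells sum to 216, so (3,3) = 78.
The remaining cell in main diagonal is (4,4) = 294 − 234 = 60.
Row 3 must total 294; the given cells sum to 201, so (3,4) = 93.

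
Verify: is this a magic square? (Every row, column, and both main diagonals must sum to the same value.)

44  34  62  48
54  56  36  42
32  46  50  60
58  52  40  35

Row 1: 44 + 34 + 62 + 48 = 188.
Row 2: 54 + 56 + 36 + 42 = 188.
Row 3: 32 + 46 + 50 + 60 = 188.
Row 4: 58 + 52 + 40 + 35 = 185.
Column 1: 44 + 54 + 32 + 58 = 188.
Column 2: 34 + 56 + 46 + 52 = 188.
Column 3: 62 + 36 + 50 + 40 = 188.
Column 4: 48 + 42 + 60 + 35 = 185.
Main diagonal: 44 + 56 + 50 + 35 = 185.
Anti-diagonal: 48 + 36 + 46 + 58 = 188.

No — main diagonal sums to 185 but row 2 sums to 188.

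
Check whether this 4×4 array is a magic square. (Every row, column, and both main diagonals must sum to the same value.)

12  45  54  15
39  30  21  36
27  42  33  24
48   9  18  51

Yes

Row 1: 12 + 45 + 54 + 15 = 126.
Row 2: 39 + 30 + 21 + 36 = 126.
Row 3: 27 + 42 + 33 + 24 = 126.
Row 4: 48 + 9 + 18 + 51 = 126.
Column 1: 12 + 39 + 27 + 48 = 126.
Column 2: 45 + 30 + 42 + 9 = 126.
Column 3: 54 + 21 + 33 + 18 = 126.
Column 4: 15 + 36 + 24 + 51 = 126.
Main diagonal: 12 + 30 + 33 + 51 = 126.
Anti-diagonal: 15 + 21 + 42 + 48 = 126.
All lines sum to 126.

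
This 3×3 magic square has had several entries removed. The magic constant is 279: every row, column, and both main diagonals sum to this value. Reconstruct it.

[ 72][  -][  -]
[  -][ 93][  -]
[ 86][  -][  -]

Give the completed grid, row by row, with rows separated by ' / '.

Column 1: 72 + 86 + ? = 279, so (2,1) = 121.
Main diagonal needs 279; the known cells sum to 165, so (3,3) = 114.
The remaining cell in anti-diagonal is (1,3) = 279 − 179 = 100.
Row 1 needs 279; the known cells sum to 172, so (1,2) = 107.
Row 2 needs 279; the known cells sum to 214, so (2,3) = 65.
Using row 3: 86 + 114 + ? → (3,2) = 279 − 200 = 79.

72 107 100 / 121 93 65 / 86 79 114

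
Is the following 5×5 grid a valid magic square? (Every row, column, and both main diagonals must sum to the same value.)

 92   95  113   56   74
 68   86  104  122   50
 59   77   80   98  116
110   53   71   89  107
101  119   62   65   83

Row 1: 92 + 95 + 113 + 56 + 74 = 430.
Row 2: 68 + 86 + 104 + 122 + 50 = 430.
Row 3: 59 + 77 + 80 + 98 + 116 = 430.
Row 4: 110 + 53 + 71 + 89 + 107 = 430.
Row 5: 101 + 119 + 62 + 65 + 83 = 430.
Column 1: 92 + 68 + 59 + 110 + 101 = 430.
Column 2: 95 + 86 + 77 + 53 + 119 = 430.
Column 3: 113 + 104 + 80 + 71 + 62 = 430.
Column 4: 56 + 122 + 98 + 89 + 65 = 430.
Column 5: 74 + 50 + 116 + 107 + 83 = 430.
Main diagonal: 92 + 86 + 80 + 89 + 83 = 430.
Anti-diagonal: 74 + 122 + 80 + 53 + 101 = 430.
All lines sum to 430.

Yes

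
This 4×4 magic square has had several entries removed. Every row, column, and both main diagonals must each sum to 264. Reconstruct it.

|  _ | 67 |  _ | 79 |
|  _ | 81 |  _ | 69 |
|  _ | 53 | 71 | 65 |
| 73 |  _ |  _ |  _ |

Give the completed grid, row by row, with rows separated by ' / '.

61 67 57 79 / 55 81 59 69 / 75 53 71 65 / 73 63 77 51

Row 3 must total 264; the given cells sum to 189, so (3,1) = 75.
The remaining cell in column 2 is (4,2) = 264 − 201 = 63.
From column 4, 264 − (79 + 69 + 65) gives (4,4) = 51.
Main diagonal: 81 + 71 + 51 + ? = 264, so (1,1) = 61.
Anti-diagonal must total 264; the given cells sum to 205, so (2,3) = 59.
From row 1, 264 − (61 + 67 + 79) gives (1,3) = 57.
Using row 2: 81 + 59 + 69 + ? → (2,1) = 264 − 209 = 55.
From row 4, 264 − (73 + 63 + 51) gives (4,3) = 77.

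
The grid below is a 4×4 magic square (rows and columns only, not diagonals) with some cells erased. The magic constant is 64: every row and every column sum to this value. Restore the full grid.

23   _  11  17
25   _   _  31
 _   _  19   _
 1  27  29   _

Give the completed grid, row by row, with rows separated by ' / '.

23 13 11 17 / 25 3 5 31 / 15 21 19 9 / 1 27 29 7

Row 1 needs 64; the known cells sum to 51, so (1,2) = 13.
From row 4, 64 − (1 + 27 + 29) gives (4,4) = 7.
Column 1 needs 64; the known cells sum to 49, so (3,1) = 15.
Column 3 must total 64; the given cells sum to 59, so (2,3) = 5.
Column 4 needs 64; the known cells sum to 55, so (3,4) = 9.
Using row 2: 25 + 5 + 31 + ? → (2,2) = 64 − 61 = 3.
Row 3: 15 + 19 + 9 + ? = 64, so (3,2) = 21.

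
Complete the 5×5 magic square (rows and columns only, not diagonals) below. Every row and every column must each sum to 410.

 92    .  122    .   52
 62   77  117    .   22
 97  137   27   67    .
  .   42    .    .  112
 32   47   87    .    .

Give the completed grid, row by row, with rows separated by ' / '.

92 107 122 37 52 / 62 77 117 132 22 / 97 137 27 67 82 / 127 42 57 72 112 / 32 47 87 102 142

Row 2 must total 410; the given cells sum to 278, so (2,4) = 132.
The remaining cell in row 3 is (3,5) = 410 − 328 = 82.
Using column 1: 92 + 62 + 97 + 32 + ? → (4,1) = 410 − 283 = 127.
From column 2, 410 − (77 + 137 + 42 + 47) gives (1,2) = 107.
From column 3, 410 − (122 + 117 + 27 + 87) gives (4,3) = 57.
Column 5 needs 410; the known cells sum to 268, so (5,5) = 142.
From row 1, 410 − (92 + 107 + 122 + 52) gives (1,4) = 37.
Using row 4: 127 + 42 + 57 + 112 + ? → (4,4) = 410 − 338 = 72.
The remaining cell in row 5 is (5,4) = 410 − 308 = 102.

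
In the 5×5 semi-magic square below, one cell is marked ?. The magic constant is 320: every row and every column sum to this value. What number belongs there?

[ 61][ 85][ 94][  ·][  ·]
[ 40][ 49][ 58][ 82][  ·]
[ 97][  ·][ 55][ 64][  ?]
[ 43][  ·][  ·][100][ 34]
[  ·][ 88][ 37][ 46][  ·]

From row 2, 320 − (40 + 49 + 58 + 82) gives (2,5) = 91.
Using column 1: 61 + 40 + 97 + 43 + ? → (5,1) = 320 − 241 = 79.
Using column 3: 94 + 58 + 55 + 37 + ? → (4,3) = 320 − 244 = 76.
Column 4 must total 320; the given cells sum to 292, so (1,4) = 28.
Row 1 needs 320; the known cells sum to 268, so (1,5) = 52.
From row 4, 320 − (43 + 76 + 100 + 34) gives (4,2) = 67.
From row 5, 320 − (79 + 88 + 37 + 46) gives (5,5) = 70.
Column 2 needs 320; the known cells sum to 289, so (3,2) = 31.
Column 5: 52 + 91 + 34 + 70 + ? = 320, so (3,5) = 73.

73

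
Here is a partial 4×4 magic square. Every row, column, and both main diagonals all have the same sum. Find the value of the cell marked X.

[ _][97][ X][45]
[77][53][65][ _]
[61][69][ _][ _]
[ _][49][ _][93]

85

Column 2 is complete and sums to 268; that is the magic constant.
From row 2, 268 − (77 + 53 + 65) gives (2,4) = 73.
The remaining cell in column 4 is (3,4) = 268 − 211 = 57.
Anti-diagonal needs 268; the known cells sum to 179, so (4,1) = 89.
From row 3, 268 − (61 + 69 + 57) gives (3,3) = 81.
Row 4 needs 268; the known cells sum to 231, so (4,3) = 37.
Column 1 must total 268; the given cells sum to 227, so (1,1) = 41.
Using column 3: 65 + 81 + 37 + ? → (1,3) = 268 − 183 = 85.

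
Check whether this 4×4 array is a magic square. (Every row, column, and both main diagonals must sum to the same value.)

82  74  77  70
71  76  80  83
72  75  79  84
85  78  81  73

No — row 4 sums to 317 but column 2 sums to 303.

Row 1: 82 + 74 + 77 + 70 = 303.
Row 2: 71 + 76 + 80 + 83 = 310.
Row 3: 72 + 75 + 79 + 84 = 310.
Row 4: 85 + 78 + 81 + 73 = 317.
Column 1: 82 + 71 + 72 + 85 = 310.
Column 2: 74 + 76 + 75 + 78 = 303.
Column 3: 77 + 80 + 79 + 81 = 317.
Column 4: 70 + 83 + 84 + 73 = 310.
Main diagonal: 82 + 76 + 79 + 73 = 310.
Anti-diagonal: 70 + 80 + 75 + 85 = 310.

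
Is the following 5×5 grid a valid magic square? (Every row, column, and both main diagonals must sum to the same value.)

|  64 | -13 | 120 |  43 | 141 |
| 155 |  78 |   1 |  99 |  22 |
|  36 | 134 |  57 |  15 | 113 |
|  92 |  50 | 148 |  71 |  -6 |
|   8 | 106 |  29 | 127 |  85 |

Yes

Row 1: 64 + (-13) + 120 + 43 + 141 = 355.
Row 2: 155 + 78 + 1 + 99 + 22 = 355.
Row 3: 36 + 134 + 57 + 15 + 113 = 355.
Row 4: 92 + 50 + 148 + 71 + (-6) = 355.
Row 5: 8 + 106 + 29 + 127 + 85 = 355.
Column 1: 64 + 155 + 36 + 92 + 8 = 355.
Column 2: -13 + 78 + 134 + 50 + 106 = 355.
Column 3: 120 + 1 + 57 + 148 + 29 = 355.
Column 4: 43 + 99 + 15 + 71 + 127 = 355.
Column 5: 141 + 22 + 113 + (-6) + 85 = 355.
Main diagonal: 64 + 78 + 57 + 71 + 85 = 355.
Anti-diagonal: 141 + 99 + 57 + 50 + 8 = 355.
All lines sum to 355.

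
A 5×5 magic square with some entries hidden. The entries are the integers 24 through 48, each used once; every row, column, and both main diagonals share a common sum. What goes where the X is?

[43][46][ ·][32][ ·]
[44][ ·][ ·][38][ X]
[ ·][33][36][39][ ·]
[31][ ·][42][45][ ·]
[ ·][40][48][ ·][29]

The entries are 24 through 48, which sum to 900, so each line sums to 900/5 = 180.
The remaining cell in column 4 is (5,4) = 180 − 154 = 26.
Main diagonal: 43 + 36 + 45 + 29 + ? = 180, so (2,2) = 27.
The remaining cell in row 5 is (5,1) = 180 − 143 = 37.
Column 1 must total 180; the given cells sum to 155, so (3,1) = 25.
Column 2 needs 180; the known cells sum to 146, so (4,2) = 34.
Anti-diagonal needs 180; the known cells sum to 145, so (1,5) = 35.
Row 1 needs 180; the known cells sum to 156, so (1,3) = 24.
Row 3 must total 180; the given cells sum to 133, so (3,5) = 47.
Row 4: 31 + 34 + 42 + 45 + ? = 180, so (4,5) = 28.
Column 3: 24 + 36 + 42 + 48 + ? = 180, so (2,3) = 30.
Using column 5: 35 + 47 + 28 + 29 + ? → (2,5) = 180 − 139 = 41.

41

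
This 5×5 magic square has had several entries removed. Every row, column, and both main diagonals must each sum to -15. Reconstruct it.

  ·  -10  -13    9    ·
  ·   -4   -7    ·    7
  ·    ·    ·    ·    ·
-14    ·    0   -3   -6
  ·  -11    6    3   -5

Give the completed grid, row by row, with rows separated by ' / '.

-2 -10 -13 9 1 / 4 -4 -7 -15 7 / 5 2 -1 -9 -12 / -14 8 0 -3 -6 / -8 -11 6 3 -5

The remaining cell in row 4 is (4,2) = -15 − (-23) = 8.
Using row 5: -11 + 6 + 3 + (-5) + ? → (5,1) = -15 − (-7) = -8.
The remaining cell in column 2 is (3,2) = -15 − (-17) = 2.
Column 3 needs -15; the known cells sum to -14, so (3,3) = -1.
Main diagonal needs -15; the known cells sum to -13, so (1,1) = -2.
Row 1: -2 + (-10) + (-13) + 9 + ? = -15, so (1,5) = 1.
From column 5, -15 − (1 + 7 + (-6) + (-5)) gives (3,5) = -12.
From anti-diagonal, -15 − (1 + (-1) + 8 + (-8)) gives (2,4) = -15.
Using row 2: -4 + (-7) + (-15) + 7 + ? → (2,1) = -15 − (-19) = 4.
Using column 1: -2 + 4 + (-14) + (-8) + ? → (3,1) = -15 − (-20) = 5.
Using column 4: 9 + (-15) + (-3) + 3 + ? → (3,4) = -15 − (-6) = -9.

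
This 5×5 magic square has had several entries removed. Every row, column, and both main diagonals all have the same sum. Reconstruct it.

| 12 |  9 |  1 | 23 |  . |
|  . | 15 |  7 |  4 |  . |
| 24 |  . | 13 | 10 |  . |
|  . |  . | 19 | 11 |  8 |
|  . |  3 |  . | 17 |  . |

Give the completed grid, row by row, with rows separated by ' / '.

12 9 1 23 20 / 18 15 7 4 21 / 24 16 13 10 2 / 5 22 19 11 8 / 6 3 25 17 14

Column 4 is already complete: 23 + 4 + 10 + 11 + 17 = 65, so that is the magic constant.
Using row 1: 12 + 9 + 1 + 23 + ? → (1,5) = 65 − 45 = 20.
Column 3 needs 65; the known cells sum to 40, so (5,3) = 25.
From main diagonal, 65 − (12 + 15 + 13 + 11) gives (5,5) = 14.
From row 5, 65 − (3 + 25 + 17 + 14) gives (5,1) = 6.
Anti-diagonal needs 65; the known cells sum to 43, so (4,2) = 22.
The remaining cell in row 4 is (4,1) = 65 − 60 = 5.
The remaining cell in column 1 is (2,1) = 65 − 47 = 18.
Column 2 must total 65; the given cells sum to 49, so (3,2) = 16.
Row 2: 18 + 15 + 7 + 4 + ? = 65, so (2,5) = 21.
Row 3: 24 + 16 + 13 + 10 + ? = 65, so (3,5) = 2.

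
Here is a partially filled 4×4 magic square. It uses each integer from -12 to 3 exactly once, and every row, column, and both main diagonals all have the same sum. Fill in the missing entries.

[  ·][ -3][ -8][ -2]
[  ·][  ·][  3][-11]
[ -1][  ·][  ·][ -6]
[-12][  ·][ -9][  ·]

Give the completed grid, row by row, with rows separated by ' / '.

-5 -3 -8 -2 / 0 -10 3 -11 / -1 -7 -4 -6 / -12 2 -9 1

The entries are -12 through 3, which sum to -72, so each line sums to -72/4 = -18.
Row 1 needs -18; the known cells sum to -13, so (1,1) = -5.
Column 1 must total -18; the given cells sum to -18, so (2,1) = 0.
Column 3 must total -18; the given cells sum to -14, so (3,3) = -4.
Column 4: -2 + (-11) + (-6) + ? = -18, so (4,4) = 1.
The remaining cell in main diagonal is (2,2) = -18 − (-8) = -10.
Using anti-diagonal: -2 + 3 + (-12) + ? → (3,2) = -18 − (-11) = -7.
The remaining cell in row 4 is (4,2) = -18 − (-20) = 2.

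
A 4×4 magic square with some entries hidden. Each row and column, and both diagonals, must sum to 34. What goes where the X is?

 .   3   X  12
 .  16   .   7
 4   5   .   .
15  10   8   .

Row 4 needs 34; the known cells sum to 33, so (4,4) = 1.
Using column 4: 12 + 7 + 1 + ? → (3,4) = 34 − 20 = 14.
Anti-diagonal: 12 + 5 + 15 + ? = 34, so (2,3) = 2.
Using row 2: 16 + 2 + 7 + ? → (2,1) = 34 − 25 = 9.
Row 3: 4 + 5 + 14 + ? = 34, so (3,3) = 11.
Column 1 needs 34; the known cells sum to 28, so (1,1) = 6.
Column 3 must total 34; the given cells sum to 21, so (1,3) = 13.

13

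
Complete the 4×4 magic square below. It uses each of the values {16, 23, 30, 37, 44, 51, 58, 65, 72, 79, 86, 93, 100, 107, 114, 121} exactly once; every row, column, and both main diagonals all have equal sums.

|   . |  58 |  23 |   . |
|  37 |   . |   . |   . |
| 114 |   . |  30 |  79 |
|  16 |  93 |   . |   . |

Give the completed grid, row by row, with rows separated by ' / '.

107 58 23 86 / 37 72 121 44 / 114 51 30 79 / 16 93 100 65

The 16 entries sum to 1096, so each line sums to 1096/4 = 274.
Using row 3: 114 + 30 + 79 + ? → (3,2) = 274 − 223 = 51.
The remaining cell in column 1 is (1,1) = 274 − 167 = 107.
Column 2 needs 274; the known cells sum to 202, so (2,2) = 72.
The remaining cell in main diagonal is (4,4) = 274 − 209 = 65.
Row 1: 107 + 58 + 23 + ? = 274, so (1,4) = 86.
The remaining cell in row 4 is (4,3) = 274 − 174 = 100.
Column 3: 23 + 30 + 100 + ? = 274, so (2,3) = 121.
Column 4 needs 274; the known cells sum to 230, so (2,4) = 44.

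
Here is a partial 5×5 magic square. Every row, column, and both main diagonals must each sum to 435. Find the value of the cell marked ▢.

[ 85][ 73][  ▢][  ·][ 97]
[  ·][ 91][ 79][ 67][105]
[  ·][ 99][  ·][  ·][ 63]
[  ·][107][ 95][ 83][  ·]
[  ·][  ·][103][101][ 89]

Row 2: 91 + 79 + 67 + 105 + ? = 435, so (2,1) = 93.
Column 2 needs 435; the known cells sum to 370, so (5,2) = 65.
Column 5: 97 + 105 + 63 + 89 + ? = 435, so (4,5) = 81.
Main diagonal: 85 + 91 + 83 + 89 + ? = 435, so (3,3) = 87.
The remaining cell in anti-diagonal is (5,1) = 435 − 358 = 77.
Using row 4: 107 + 95 + 83 + 81 + ? → (4,1) = 435 − 366 = 69.
Column 1 must total 435; the given cells sum to 324, so (3,1) = 111.
Column 3: 79 + 87 + 95 + 103 + ? = 435, so (1,3) = 71.

71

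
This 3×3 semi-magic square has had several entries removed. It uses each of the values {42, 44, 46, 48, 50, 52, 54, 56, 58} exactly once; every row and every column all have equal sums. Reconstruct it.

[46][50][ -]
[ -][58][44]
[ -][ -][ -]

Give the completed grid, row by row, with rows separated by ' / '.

46 50 54 / 48 58 44 / 56 42 52

The 9 entries sum to 450, so each line sums to 450/3 = 150.
Row 1 must total 150; the given cells sum to 96, so (1,3) = 54.
From row 2, 150 − (58 + 44) gives (2,1) = 48.
From column 1, 150 − (46 + 48) gives (3,1) = 56.
Using column 2: 50 + 58 + ? → (3,2) = 150 − 108 = 42.
From column 3, 150 − (54 + 44) gives (3,3) = 52.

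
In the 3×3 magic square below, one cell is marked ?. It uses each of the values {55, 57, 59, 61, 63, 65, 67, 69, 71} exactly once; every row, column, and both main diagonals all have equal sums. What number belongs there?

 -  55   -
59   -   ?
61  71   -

67

The 9 entries sum to 567, so each line sums to 567/3 = 189.
Using row 3: 61 + 71 + ? → (3,3) = 189 − 132 = 57.
Column 1 must total 189; the given cells sum to 120, so (1,1) = 69.
Column 2 must total 189; the given cells sum to 126, so (2,2) = 63.
The remaining cell in anti-diagonal is (1,3) = 189 − 124 = 65.
Row 2: 59 + 63 + ? = 189, so (2,3) = 67.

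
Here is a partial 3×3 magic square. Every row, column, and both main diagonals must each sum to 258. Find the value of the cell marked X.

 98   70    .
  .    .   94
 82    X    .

From row 1, 258 − (98 + 70) gives (1,3) = 90.
The remaining cell in column 1 is (2,1) = 258 − 180 = 78.
Column 3: 90 + 94 + ? = 258, so (3,3) = 74.
Using main diagonal: 98 + 74 + ? → (2,2) = 258 − 172 = 86.
From row 3, 258 − (82 + 74) gives (3,2) = 102.

102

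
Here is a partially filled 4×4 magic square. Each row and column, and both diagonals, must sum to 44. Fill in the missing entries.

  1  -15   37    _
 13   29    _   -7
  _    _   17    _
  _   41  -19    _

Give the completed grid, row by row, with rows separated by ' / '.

From row 1, 44 − (1 + (-15) + 37) gives (1,4) = 21.
From row 2, 44 − (13 + 29 + (-7)) gives (2,3) = 9.
The remaining cell in column 2 is (3,2) = 44 − 55 = -11.
The remaining cell in main diagonal is (4,4) = 44 − 47 = -3.
Using anti-diagonal: 21 + 9 + (-11) + ? → (4,1) = 44 − 19 = 25.
Column 1 must total 44; the given cells sum to 39, so (3,1) = 5.
From column 4, 44 − (21 + (-7) + (-3)) gives (3,4) = 33.

1 -15 37 21 / 13 29 9 -7 / 5 -11 17 33 / 25 41 -19 -3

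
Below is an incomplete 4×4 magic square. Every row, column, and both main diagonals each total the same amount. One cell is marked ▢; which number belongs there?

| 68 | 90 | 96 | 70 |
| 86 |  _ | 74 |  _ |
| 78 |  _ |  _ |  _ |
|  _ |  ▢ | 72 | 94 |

66

Row 1 is complete and sums to 324; that is the magic constant.
The remaining cell in column 1 is (4,1) = 324 − 232 = 92.
Column 3 must total 324; the given cells sum to 242, so (3,3) = 82.
From main diagonal, 324 − (68 + 82 + 94) gives (2,2) = 80.
Using anti-diagonal: 70 + 74 + 92 + ? → (3,2) = 324 − 236 = 88.
Using row 2: 86 + 80 + 74 + ? → (2,4) = 324 − 240 = 84.
Using row 3: 78 + 88 + 82 + ? → (3,4) = 324 − 248 = 76.
The remaining cell in row 4 is (4,2) = 324 − 258 = 66.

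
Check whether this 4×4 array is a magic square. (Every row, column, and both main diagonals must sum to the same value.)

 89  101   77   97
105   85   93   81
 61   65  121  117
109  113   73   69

Yes

Row 1: 89 + 101 + 77 + 97 = 364.
Row 2: 105 + 85 + 93 + 81 = 364.
Row 3: 61 + 65 + 121 + 117 = 364.
Row 4: 109 + 113 + 73 + 69 = 364.
Column 1: 89 + 105 + 61 + 109 = 364.
Column 2: 101 + 85 + 65 + 113 = 364.
Column 3: 77 + 93 + 121 + 73 = 364.
Column 4: 97 + 81 + 117 + 69 = 364.
Main diagonal: 89 + 85 + 121 + 69 = 364.
Anti-diagonal: 97 + 93 + 65 + 109 = 364.
All lines sum to 364.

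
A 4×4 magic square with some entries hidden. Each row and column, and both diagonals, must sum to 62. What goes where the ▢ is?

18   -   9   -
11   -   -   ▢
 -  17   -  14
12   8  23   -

16

Using row 4: 12 + 8 + 23 + ? → (4,4) = 62 − 43 = 19.
From column 1, 62 − (18 + 11 + 12) gives (3,1) = 21.
Using row 3: 21 + 17 + 14 + ? → (3,3) = 62 − 52 = 10.
Column 3 needs 62; the known cells sum to 42, so (2,3) = 20.
The remaining cell in main diagonal is (2,2) = 62 − 47 = 15.
Using anti-diagonal: 20 + 17 + 12 + ? → (1,4) = 62 − 49 = 13.
From row 1, 62 − (18 + 9 + 13) gives (1,2) = 22.
Row 2: 11 + 15 + 20 + ? = 62, so (2,4) = 16.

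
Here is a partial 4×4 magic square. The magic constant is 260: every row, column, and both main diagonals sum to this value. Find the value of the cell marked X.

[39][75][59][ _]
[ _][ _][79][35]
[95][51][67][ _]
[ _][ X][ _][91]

Row 1: 39 + 75 + 59 + ? = 260, so (1,4) = 87.
Row 3: 95 + 51 + 67 + ? = 260, so (3,4) = 47.
From column 3, 260 − (59 + 79 + 67) gives (4,3) = 55.
Using main diagonal: 39 + 67 + 91 + ? → (2,2) = 260 − 197 = 63.
From anti-diagonal, 260 − (87 + 79 + 51) gives (4,1) = 43.
Row 2 needs 260; the known cells sum to 177, so (2,1) = 83.
The remaining cell in row 4 is (4,2) = 260 − 189 = 71.

71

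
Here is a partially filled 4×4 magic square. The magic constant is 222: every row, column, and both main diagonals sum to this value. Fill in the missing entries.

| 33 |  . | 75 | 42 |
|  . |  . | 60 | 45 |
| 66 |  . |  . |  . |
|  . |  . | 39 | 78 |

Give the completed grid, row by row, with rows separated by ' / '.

33 72 75 42 / 54 63 60 45 / 66 51 48 57 / 69 36 39 78

From row 1, 222 − (33 + 75 + 42) gives (1,2) = 72.
Using column 3: 75 + 60 + 39 + ? → (3,3) = 222 − 174 = 48.
Column 4: 42 + 45 + 78 + ? = 222, so (3,4) = 57.
Using main diagonal: 33 + 48 + 78 + ? → (2,2) = 222 − 159 = 63.
Row 2 needs 222; the known cells sum to 168, so (2,1) = 54.
From row 3, 222 − (66 + 48 + 57) gives (3,2) = 51.
From column 1, 222 − (33 + 54 + 66) gives (4,1) = 69.
The remaining cell in column 2 is (4,2) = 222 − 186 = 36.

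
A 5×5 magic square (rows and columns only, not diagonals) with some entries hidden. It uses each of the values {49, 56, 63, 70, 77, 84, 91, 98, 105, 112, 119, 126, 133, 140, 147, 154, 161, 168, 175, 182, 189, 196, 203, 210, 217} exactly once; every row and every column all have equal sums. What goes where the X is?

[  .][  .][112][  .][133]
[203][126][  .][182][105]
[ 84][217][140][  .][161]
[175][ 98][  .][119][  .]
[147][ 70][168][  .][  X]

The 25 entries sum to 3325, so each line sums to 3325/5 = 665.
Row 2 needs 665; the known cells sum to 616, so (2,3) = 49.
Using row 3: 84 + 217 + 140 + 161 + ? → (3,4) = 665 − 602 = 63.
From column 1, 665 − (203 + 84 + 175 + 147) gives (1,1) = 56.
Using column 2: 126 + 217 + 98 + 70 + ? → (1,2) = 665 − 511 = 154.
Column 3: 112 + 49 + 140 + 168 + ? = 665, so (4,3) = 196.
Using row 1: 56 + 154 + 112 + 133 + ? → (1,4) = 665 − 455 = 210.
The remaining cell in row 4 is (4,5) = 665 − 588 = 77.
Column 4 needs 665; the known cells sum to 574, so (5,4) = 91.
Column 5 must total 665; the given cells sum to 476, so (5,5) = 189.

189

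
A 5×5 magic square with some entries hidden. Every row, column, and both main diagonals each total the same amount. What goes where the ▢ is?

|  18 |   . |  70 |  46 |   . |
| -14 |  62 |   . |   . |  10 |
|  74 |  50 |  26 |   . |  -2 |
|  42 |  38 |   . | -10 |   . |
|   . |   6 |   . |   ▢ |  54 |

Main diagonal is complete and sums to 150; that is the magic constant.
Using row 3: 74 + 50 + 26 + (-2) + ? → (3,4) = 150 − 148 = 2.
From column 1, 150 − (18 + (-14) + 74 + 42) gives (5,1) = 30.
Column 2 must total 150; the given cells sum to 156, so (1,2) = -6.
Row 1: 18 + (-6) + 70 + 46 + ? = 150, so (1,5) = 22.
Column 5: 22 + 10 + (-2) + 54 + ? = 150, so (4,5) = 66.
Using anti-diagonal: 22 + 26 + 38 + 30 + ? → (2,4) = 150 − 116 = 34.
The remaining cell in row 2 is (2,3) = 150 − 92 = 58.
Row 4: 42 + 38 + (-10) + 66 + ? = 150, so (4,3) = 14.
Column 3 needs 150; the known cells sum to 168, so (5,3) = -18.
Column 4 needs 150; the known cells sum to 72, so (5,4) = 78.

78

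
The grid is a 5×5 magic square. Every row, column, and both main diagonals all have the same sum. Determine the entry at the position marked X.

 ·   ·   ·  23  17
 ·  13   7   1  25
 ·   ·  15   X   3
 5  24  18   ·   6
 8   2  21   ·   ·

Anti-diagonal is complete and sums to 65; that is the magic constant.
Row 2: 13 + 7 + 1 + 25 + ? = 65, so (2,1) = 19.
From row 4, 65 − (5 + 24 + 18 + 6) gives (4,4) = 12.
Column 3 must total 65; the given cells sum to 61, so (1,3) = 4.
From column 5, 65 − (17 + 25 + 3 + 6) gives (5,5) = 14.
Main diagonal needs 65; the known cells sum to 54, so (1,1) = 11.
From row 1, 65 − (11 + 4 + 23 + 17) gives (1,2) = 10.
From row 5, 65 − (8 + 2 + 21 + 14) gives (5,4) = 20.
Using column 1: 11 + 19 + 5 + 8 + ? → (3,1) = 65 − 43 = 22.
The remaining cell in column 2 is (3,2) = 65 − 49 = 16.
Using column 4: 23 + 1 + 12 + 20 + ? → (3,4) = 65 − 56 = 9.

9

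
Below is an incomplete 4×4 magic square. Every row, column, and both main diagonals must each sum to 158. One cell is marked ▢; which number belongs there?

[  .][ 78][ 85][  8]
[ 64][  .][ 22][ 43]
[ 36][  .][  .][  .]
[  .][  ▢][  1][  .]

-6

Row 1 must total 158; the given cells sum to 171, so (1,1) = -13.
Row 2: 64 + 22 + 43 + ? = 158, so (2,2) = 29.
The remaining cell in column 1 is (4,1) = 158 − 87 = 71.
From column 3, 158 − (85 + 22 + 1) gives (3,3) = 50.
Using main diagonal: -13 + 29 + 50 + ? → (4,4) = 158 − 66 = 92.
Anti-diagonal must total 158; the given cells sum to 101, so (3,2) = 57.
Row 3 needs 158; the known cells sum to 143, so (3,4) = 15.
Row 4: 71 + 1 + 92 + ? = 158, so (4,2) = -6.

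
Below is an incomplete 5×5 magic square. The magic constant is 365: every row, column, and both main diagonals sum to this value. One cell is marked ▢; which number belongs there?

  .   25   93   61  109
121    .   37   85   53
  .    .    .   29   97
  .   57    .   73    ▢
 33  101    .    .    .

Row 1 needs 365; the known cells sum to 288, so (1,1) = 77.
From row 2, 365 − (121 + 37 + 85 + 53) gives (2,2) = 69.
From column 2, 365 − (25 + 69 + 57 + 101) gives (3,2) = 113.
Column 4: 61 + 85 + 29 + 73 + ? = 365, so (5,4) = 117.
Anti-diagonal: 109 + 85 + 57 + 33 + ? = 365, so (3,3) = 81.
The remaining cell in row 3 is (3,1) = 365 − 320 = 45.
Column 1 needs 365; the known cells sum to 276, so (4,1) = 89.
Main diagonal: 77 + 69 + 81 + 73 + ? = 365, so (5,5) = 65.
Row 5: 33 + 101 + 117 + 65 + ? = 365, so (5,3) = 49.
Column 3 needs 365; the known cells sum to 260, so (4,3) = 105.
Column 5 must total 365; the given cells sum to 324, so (4,5) = 41.

41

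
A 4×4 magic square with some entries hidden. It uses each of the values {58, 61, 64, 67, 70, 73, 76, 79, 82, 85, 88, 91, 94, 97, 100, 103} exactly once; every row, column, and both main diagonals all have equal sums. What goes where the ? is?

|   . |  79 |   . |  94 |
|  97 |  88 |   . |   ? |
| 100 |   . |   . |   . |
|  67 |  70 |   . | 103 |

The 16 entries sum to 1288, so each line sums to 1288/4 = 322.
Row 4 must total 322; the given cells sum to 240, so (4,3) = 82.
From column 1, 322 − (97 + 100 + 67) gives (1,1) = 58.
From column 2, 322 − (79 + 88 + 70) gives (3,2) = 85.
Main diagonal must total 322; the given cells sum to 249, so (3,3) = 73.
The remaining cell in anti-diagonal is (2,3) = 322 − 246 = 76.
From row 1, 322 − (58 + 79 + 94) gives (1,3) = 91.
Using row 2: 97 + 88 + 76 + ? → (2,4) = 322 − 261 = 61.

61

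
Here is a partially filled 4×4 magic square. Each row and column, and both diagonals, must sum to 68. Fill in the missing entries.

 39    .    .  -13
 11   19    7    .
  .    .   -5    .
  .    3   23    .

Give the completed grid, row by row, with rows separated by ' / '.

39 -1 43 -13 / 11 19 7 31 / -9 47 -5 35 / 27 3 23 15

Row 2 needs 68; the known cells sum to 37, so (2,4) = 31.
The remaining cell in column 3 is (1,3) = 68 − 25 = 43.
Main diagonal: 39 + 19 + (-5) + ? = 68, so (4,4) = 15.
Row 1 needs 68; the known cells sum to 69, so (1,2) = -1.
The remaining cell in row 4 is (4,1) = 68 − 41 = 27.
From column 1, 68 − (39 + 11 + 27) gives (3,1) = -9.
Column 2 must total 68; the given cells sum to 21, so (3,2) = 47.
Using column 4: -13 + 31 + 15 + ? → (3,4) = 68 − 33 = 35.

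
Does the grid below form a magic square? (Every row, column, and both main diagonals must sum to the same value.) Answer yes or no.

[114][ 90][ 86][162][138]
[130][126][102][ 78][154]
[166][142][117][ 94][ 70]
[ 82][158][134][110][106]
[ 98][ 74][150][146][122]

Row 1: 114 + 90 + 86 + 162 + 138 = 590.
Row 2: 130 + 126 + 102 + 78 + 154 = 590.
Row 3: 166 + 142 + 117 + 94 + 70 = 589.
Row 4: 82 + 158 + 134 + 110 + 106 = 590.
Row 5: 98 + 74 + 150 + 146 + 122 = 590.
Column 1: 114 + 130 + 166 + 82 + 98 = 590.
Column 2: 90 + 126 + 142 + 158 + 74 = 590.
Column 3: 86 + 102 + 117 + 134 + 150 = 589.
Column 4: 162 + 78 + 94 + 110 + 146 = 590.
Column 5: 138 + 154 + 70 + 106 + 122 = 590.
Main diagonal: 114 + 126 + 117 + 110 + 122 = 589.
Anti-diagonal: 138 + 78 + 117 + 158 + 98 = 589.

No — column 4 sums to 590 but main diagonal sums to 589.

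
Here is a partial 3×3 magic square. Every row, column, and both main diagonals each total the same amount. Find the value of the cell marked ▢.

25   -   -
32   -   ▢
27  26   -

24

Column 1 is complete and sums to 84; that is the magic constant.
Row 3 must total 84; the given cells sum to 53, so (3,3) = 31.
Using main diagonal: 25 + 31 + ? → (2,2) = 84 − 56 = 28.
Using anti-diagonal: 28 + 27 + ? → (1,3) = 84 − 55 = 29.
Row 1 needs 84; the known cells sum to 54, so (1,2) = 30.
Row 2: 32 + 28 + ? = 84, so (2,3) = 24.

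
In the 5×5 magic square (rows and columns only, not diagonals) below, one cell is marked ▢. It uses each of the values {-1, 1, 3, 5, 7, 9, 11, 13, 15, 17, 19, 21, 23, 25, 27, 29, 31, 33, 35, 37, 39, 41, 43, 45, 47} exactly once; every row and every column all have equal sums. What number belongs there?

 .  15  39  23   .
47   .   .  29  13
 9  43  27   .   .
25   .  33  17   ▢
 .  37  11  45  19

The 25 entries sum to 575, so each line sums to 575/5 = 115.
Using row 5: 37 + 11 + 45 + 19 + ? → (5,1) = 115 − 112 = 3.
The remaining cell in column 1 is (1,1) = 115 − 84 = 31.
Column 3: 39 + 27 + 33 + 11 + ? = 115, so (2,3) = 5.
Column 4 must total 115; the given cells sum to 114, so (3,4) = 1.
Row 1 must total 115; the given cells sum to 108, so (1,5) = 7.
Row 2 must total 115; the given cells sum to 94, so (2,2) = 21.
Row 3: 9 + 43 + 27 + 1 + ? = 115, so (3,5) = 35.
From column 2, 115 − (15 + 21 + 43 + 37) gives (4,2) = -1.
Column 5: 7 + 13 + 35 + 19 + ? = 115, so (4,5) = 41.

41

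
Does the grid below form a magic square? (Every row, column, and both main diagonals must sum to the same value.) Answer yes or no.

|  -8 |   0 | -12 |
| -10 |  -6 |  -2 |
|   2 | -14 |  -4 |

No — row 3 sums to -16 but column 3 sums to -18.

Row 1: -8 + 0 + (-12) = -20.
Row 2: -10 + (-6) + (-2) = -18.
Row 3: 2 + (-14) + (-4) = -16.
Column 1: -8 + (-10) + 2 = -16.
Column 2: 0 + (-6) + (-14) = -20.
Column 3: -12 + (-2) + (-4) = -18.
Main diagonal: -8 + (-6) + (-4) = -18.
Anti-diagonal: -12 + (-6) + 2 = -16.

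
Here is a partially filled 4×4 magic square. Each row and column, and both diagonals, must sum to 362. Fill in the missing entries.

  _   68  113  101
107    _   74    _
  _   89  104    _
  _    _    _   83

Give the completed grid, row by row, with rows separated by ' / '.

80 68 113 101 / 107 95 74 86 / 77 89 104 92 / 98 110 71 83

Row 1 needs 362; the known cells sum to 282, so (1,1) = 80.
The remaining cell in column 3 is (4,3) = 362 − 291 = 71.
The remaining cell in main diagonal is (2,2) = 362 − 267 = 95.
Using anti-diagonal: 101 + 74 + 89 + ? → (4,1) = 362 − 264 = 98.
Row 2 needs 362; the known cells sum to 276, so (2,4) = 86.
From row 4, 362 − (98 + 71 + 83) gives (4,2) = 110.
Using column 1: 80 + 107 + 98 + ? → (3,1) = 362 − 285 = 77.
Column 4: 101 + 86 + 83 + ? = 362, so (3,4) = 92.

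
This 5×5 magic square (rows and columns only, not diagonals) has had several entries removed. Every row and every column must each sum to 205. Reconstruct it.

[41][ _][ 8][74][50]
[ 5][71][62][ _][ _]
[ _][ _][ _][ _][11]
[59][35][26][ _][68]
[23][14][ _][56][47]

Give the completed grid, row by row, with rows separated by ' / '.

Using row 1: 41 + 8 + 74 + 50 + ? → (1,2) = 205 − 173 = 32.
Row 4: 59 + 35 + 26 + 68 + ? = 205, so (4,4) = 17.
The remaining cell in row 5 is (5,3) = 205 − 140 = 65.
Column 1: 41 + 5 + 59 + 23 + ? = 205, so (3,1) = 77.
The remaining cell in column 2 is (3,2) = 205 − 152 = 53.
Column 3: 8 + 62 + 26 + 65 + ? = 205, so (3,3) = 44.
Using column 5: 50 + 11 + 68 + 47 + ? → (2,5) = 205 − 176 = 29.
Using row 2: 5 + 71 + 62 + 29 + ? → (2,4) = 205 − 167 = 38.
The remaining cell in row 3 is (3,4) = 205 − 185 = 20.

41 32 8 74 50 / 5 71 62 38 29 / 77 53 44 20 11 / 59 35 26 17 68 / 23 14 65 56 47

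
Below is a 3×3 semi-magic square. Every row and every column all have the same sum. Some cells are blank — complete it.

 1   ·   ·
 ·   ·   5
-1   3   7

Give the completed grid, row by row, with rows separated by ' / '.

1 11 -3 / 9 -5 5 / -1 3 7

Row 3 is already complete: -1 + 3 + 7 = 9, so that is the magic constant.
The remaining cell in column 1 is (2,1) = 9 − 0 = 9.
The remaining cell in column 3 is (1,3) = 9 − 12 = -3.
Using row 1: 1 + (-3) + ? → (1,2) = 9 − (-2) = 11.
Row 2 must total 9; the given cells sum to 14, so (2,2) = -5.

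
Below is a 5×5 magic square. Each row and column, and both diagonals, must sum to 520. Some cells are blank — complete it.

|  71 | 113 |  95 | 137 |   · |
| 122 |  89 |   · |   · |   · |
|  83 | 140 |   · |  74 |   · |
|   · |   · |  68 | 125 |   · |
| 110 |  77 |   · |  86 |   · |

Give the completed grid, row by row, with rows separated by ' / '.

71 113 95 137 104 / 122 89 131 98 80 / 83 140 107 74 116 / 134 101 68 125 92 / 110 77 119 86 128

Row 1: 71 + 113 + 95 + 137 + ? = 520, so (1,5) = 104.
Using column 1: 71 + 122 + 83 + 110 + ? → (4,1) = 520 − 386 = 134.
Column 2: 113 + 89 + 140 + 77 + ? = 520, so (4,2) = 101.
From column 4, 520 − (137 + 74 + 125 + 86) gives (2,4) = 98.
Anti-diagonal needs 520; the known cells sum to 413, so (3,3) = 107.
Row 3 needs 520; the known cells sum to 404, so (3,5) = 116.
Using row 4: 134 + 101 + 68 + 125 + ? → (4,5) = 520 − 428 = 92.
Main diagonal: 71 + 89 + 107 + 125 + ? = 520, so (5,5) = 128.
Row 5 needs 520; the known cells sum to 401, so (5,3) = 119.
Column 3: 95 + 107 + 68 + 119 + ? = 520, so (2,3) = 131.
Column 5 needs 520; the known cells sum to 440, so (2,5) = 80.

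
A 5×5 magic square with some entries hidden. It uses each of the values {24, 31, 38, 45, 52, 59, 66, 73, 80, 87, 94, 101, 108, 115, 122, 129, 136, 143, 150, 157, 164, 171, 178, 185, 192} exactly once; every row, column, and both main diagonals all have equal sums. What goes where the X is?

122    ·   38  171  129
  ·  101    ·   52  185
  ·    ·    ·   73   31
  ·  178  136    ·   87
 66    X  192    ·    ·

The 25 entries sum to 2700, so each line sums to 2700/5 = 540.
From row 1, 540 − (122 + 38 + 171 + 129) gives (1,2) = 80.
Column 5 must total 540; the given cells sum to 432, so (5,5) = 108.
Anti-diagonal: 129 + 52 + 178 + 66 + ? = 540, so (3,3) = 115.
The remaining cell in column 3 is (2,3) = 540 − 481 = 59.
Main diagonal needs 540; the known cells sum to 446, so (4,4) = 94.
The remaining cell in row 2 is (2,1) = 540 − 397 = 143.
Row 4 needs 540; the known cells sum to 495, so (4,1) = 45.
Column 1 must total 540; the given cells sum to 376, so (3,1) = 164.
Using column 4: 171 + 52 + 73 + 94 + ? → (5,4) = 540 − 390 = 150.
Using row 3: 164 + 115 + 73 + 31 + ? → (3,2) = 540 − 383 = 157.
Row 5 must total 540; the given cells sum to 516, so (5,2) = 24.

24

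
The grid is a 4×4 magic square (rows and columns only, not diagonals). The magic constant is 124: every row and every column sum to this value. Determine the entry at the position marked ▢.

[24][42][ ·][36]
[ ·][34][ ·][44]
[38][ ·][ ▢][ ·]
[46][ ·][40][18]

32

From row 1, 124 − (24 + 42 + 36) gives (1,3) = 22.
Row 4 must total 124; the given cells sum to 104, so (4,2) = 20.
Column 1: 24 + 38 + 46 + ? = 124, so (2,1) = 16.
The remaining cell in column 2 is (3,2) = 124 − 96 = 28.
Column 4: 36 + 44 + 18 + ? = 124, so (3,4) = 26.
From row 2, 124 − (16 + 34 + 44) gives (2,3) = 30.
The remaining cell in row 3 is (3,3) = 124 − 92 = 32.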